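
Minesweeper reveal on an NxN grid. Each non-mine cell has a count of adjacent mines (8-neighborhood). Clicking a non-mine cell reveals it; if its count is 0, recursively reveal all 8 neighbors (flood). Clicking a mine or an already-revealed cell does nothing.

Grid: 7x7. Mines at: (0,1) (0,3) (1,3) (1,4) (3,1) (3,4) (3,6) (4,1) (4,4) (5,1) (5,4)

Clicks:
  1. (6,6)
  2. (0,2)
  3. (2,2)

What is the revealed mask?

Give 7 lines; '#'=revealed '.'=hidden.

Click 1 (6,6) count=0: revealed 6 new [(4,5) (4,6) (5,5) (5,6) (6,5) (6,6)] -> total=6
Click 2 (0,2) count=3: revealed 1 new [(0,2)] -> total=7
Click 3 (2,2) count=2: revealed 1 new [(2,2)] -> total=8

Answer: ..#....
.......
..#....
.......
.....##
.....##
.....##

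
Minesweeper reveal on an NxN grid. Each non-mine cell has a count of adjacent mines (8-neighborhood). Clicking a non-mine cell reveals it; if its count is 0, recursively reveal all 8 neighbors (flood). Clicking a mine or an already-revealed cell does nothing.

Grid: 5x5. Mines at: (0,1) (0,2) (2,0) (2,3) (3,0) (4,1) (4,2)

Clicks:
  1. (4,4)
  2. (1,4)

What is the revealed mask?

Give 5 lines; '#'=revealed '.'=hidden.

Answer: .....
....#
.....
...##
...##

Derivation:
Click 1 (4,4) count=0: revealed 4 new [(3,3) (3,4) (4,3) (4,4)] -> total=4
Click 2 (1,4) count=1: revealed 1 new [(1,4)] -> total=5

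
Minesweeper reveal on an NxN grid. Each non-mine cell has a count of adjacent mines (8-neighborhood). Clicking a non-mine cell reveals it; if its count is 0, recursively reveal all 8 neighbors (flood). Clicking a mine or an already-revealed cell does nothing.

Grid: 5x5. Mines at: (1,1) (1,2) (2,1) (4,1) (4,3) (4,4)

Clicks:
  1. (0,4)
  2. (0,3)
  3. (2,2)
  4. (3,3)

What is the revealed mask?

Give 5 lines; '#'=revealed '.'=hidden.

Answer: ...##
...##
..###
...##
.....

Derivation:
Click 1 (0,4) count=0: revealed 8 new [(0,3) (0,4) (1,3) (1,4) (2,3) (2,4) (3,3) (3,4)] -> total=8
Click 2 (0,3) count=1: revealed 0 new [(none)] -> total=8
Click 3 (2,2) count=3: revealed 1 new [(2,2)] -> total=9
Click 4 (3,3) count=2: revealed 0 new [(none)] -> total=9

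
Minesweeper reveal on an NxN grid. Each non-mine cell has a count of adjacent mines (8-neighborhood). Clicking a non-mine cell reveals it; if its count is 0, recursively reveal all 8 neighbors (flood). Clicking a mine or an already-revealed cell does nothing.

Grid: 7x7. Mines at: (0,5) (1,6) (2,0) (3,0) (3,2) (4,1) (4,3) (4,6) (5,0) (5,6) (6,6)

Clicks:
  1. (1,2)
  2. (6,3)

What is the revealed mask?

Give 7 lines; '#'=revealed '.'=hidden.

Click 1 (1,2) count=0: revealed 19 new [(0,0) (0,1) (0,2) (0,3) (0,4) (1,0) (1,1) (1,2) (1,3) (1,4) (1,5) (2,1) (2,2) (2,3) (2,4) (2,5) (3,3) (3,4) (3,5)] -> total=19
Click 2 (6,3) count=0: revealed 10 new [(5,1) (5,2) (5,3) (5,4) (5,5) (6,1) (6,2) (6,3) (6,4) (6,5)] -> total=29

Answer: #####..
######.
.#####.
...###.
.......
.#####.
.#####.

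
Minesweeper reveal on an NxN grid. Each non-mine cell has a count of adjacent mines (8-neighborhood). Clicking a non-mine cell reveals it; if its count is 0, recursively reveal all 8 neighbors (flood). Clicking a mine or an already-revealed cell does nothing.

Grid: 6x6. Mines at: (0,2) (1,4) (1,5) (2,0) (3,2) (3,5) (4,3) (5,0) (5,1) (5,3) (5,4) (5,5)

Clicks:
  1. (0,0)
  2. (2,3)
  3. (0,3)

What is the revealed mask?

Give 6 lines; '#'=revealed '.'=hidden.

Click 1 (0,0) count=0: revealed 4 new [(0,0) (0,1) (1,0) (1,1)] -> total=4
Click 2 (2,3) count=2: revealed 1 new [(2,3)] -> total=5
Click 3 (0,3) count=2: revealed 1 new [(0,3)] -> total=6

Answer: ##.#..
##....
...#..
......
......
......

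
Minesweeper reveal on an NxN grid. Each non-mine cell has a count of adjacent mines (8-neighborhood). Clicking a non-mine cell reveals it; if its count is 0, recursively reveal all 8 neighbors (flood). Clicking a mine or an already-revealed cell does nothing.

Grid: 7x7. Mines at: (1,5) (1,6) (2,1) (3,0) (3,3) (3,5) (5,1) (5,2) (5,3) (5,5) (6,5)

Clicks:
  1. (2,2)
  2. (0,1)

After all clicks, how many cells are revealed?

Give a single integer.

Click 1 (2,2) count=2: revealed 1 new [(2,2)] -> total=1
Click 2 (0,1) count=0: revealed 12 new [(0,0) (0,1) (0,2) (0,3) (0,4) (1,0) (1,1) (1,2) (1,3) (1,4) (2,3) (2,4)] -> total=13

Answer: 13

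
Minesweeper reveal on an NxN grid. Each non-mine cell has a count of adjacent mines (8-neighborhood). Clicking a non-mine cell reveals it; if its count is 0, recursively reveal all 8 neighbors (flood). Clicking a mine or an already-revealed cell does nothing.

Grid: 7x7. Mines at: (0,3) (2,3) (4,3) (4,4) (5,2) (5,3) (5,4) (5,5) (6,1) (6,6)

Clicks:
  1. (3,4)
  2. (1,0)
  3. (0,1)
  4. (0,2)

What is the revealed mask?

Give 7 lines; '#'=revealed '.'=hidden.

Answer: ###....
###....
###....
###.#..
###....
##.....
.......

Derivation:
Click 1 (3,4) count=3: revealed 1 new [(3,4)] -> total=1
Click 2 (1,0) count=0: revealed 17 new [(0,0) (0,1) (0,2) (1,0) (1,1) (1,2) (2,0) (2,1) (2,2) (3,0) (3,1) (3,2) (4,0) (4,1) (4,2) (5,0) (5,1)] -> total=18
Click 3 (0,1) count=0: revealed 0 new [(none)] -> total=18
Click 4 (0,2) count=1: revealed 0 new [(none)] -> total=18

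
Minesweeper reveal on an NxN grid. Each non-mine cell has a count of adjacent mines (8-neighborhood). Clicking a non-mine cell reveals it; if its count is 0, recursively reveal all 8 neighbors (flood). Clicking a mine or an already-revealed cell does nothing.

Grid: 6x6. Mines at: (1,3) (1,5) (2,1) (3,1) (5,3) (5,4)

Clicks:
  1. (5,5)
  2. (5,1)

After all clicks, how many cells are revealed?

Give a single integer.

Click 1 (5,5) count=1: revealed 1 new [(5,5)] -> total=1
Click 2 (5,1) count=0: revealed 6 new [(4,0) (4,1) (4,2) (5,0) (5,1) (5,2)] -> total=7

Answer: 7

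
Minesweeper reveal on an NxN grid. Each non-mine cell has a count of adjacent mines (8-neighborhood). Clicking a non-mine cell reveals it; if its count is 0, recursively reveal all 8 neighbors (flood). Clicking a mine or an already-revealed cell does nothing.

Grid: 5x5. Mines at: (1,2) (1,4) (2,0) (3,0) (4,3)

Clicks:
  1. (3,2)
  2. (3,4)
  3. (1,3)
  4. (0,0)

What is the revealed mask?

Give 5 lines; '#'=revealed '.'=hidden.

Click 1 (3,2) count=1: revealed 1 new [(3,2)] -> total=1
Click 2 (3,4) count=1: revealed 1 new [(3,4)] -> total=2
Click 3 (1,3) count=2: revealed 1 new [(1,3)] -> total=3
Click 4 (0,0) count=0: revealed 4 new [(0,0) (0,1) (1,0) (1,1)] -> total=7

Answer: ##...
##.#.
.....
..#.#
.....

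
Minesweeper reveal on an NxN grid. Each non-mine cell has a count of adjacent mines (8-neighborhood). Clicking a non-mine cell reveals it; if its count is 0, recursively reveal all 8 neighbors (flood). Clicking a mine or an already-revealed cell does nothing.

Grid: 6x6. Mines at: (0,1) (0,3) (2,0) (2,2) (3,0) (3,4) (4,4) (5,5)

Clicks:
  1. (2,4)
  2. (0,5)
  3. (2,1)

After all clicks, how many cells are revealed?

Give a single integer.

Click 1 (2,4) count=1: revealed 1 new [(2,4)] -> total=1
Click 2 (0,5) count=0: revealed 5 new [(0,4) (0,5) (1,4) (1,5) (2,5)] -> total=6
Click 3 (2,1) count=3: revealed 1 new [(2,1)] -> total=7

Answer: 7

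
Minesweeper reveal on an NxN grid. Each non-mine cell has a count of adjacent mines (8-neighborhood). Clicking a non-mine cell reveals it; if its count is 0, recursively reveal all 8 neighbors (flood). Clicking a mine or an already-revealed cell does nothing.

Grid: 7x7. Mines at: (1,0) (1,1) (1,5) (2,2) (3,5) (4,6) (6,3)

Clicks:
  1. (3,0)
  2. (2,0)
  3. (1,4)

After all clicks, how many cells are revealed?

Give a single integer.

Click 1 (3,0) count=0: revealed 20 new [(2,0) (2,1) (3,0) (3,1) (3,2) (3,3) (3,4) (4,0) (4,1) (4,2) (4,3) (4,4) (5,0) (5,1) (5,2) (5,3) (5,4) (6,0) (6,1) (6,2)] -> total=20
Click 2 (2,0) count=2: revealed 0 new [(none)] -> total=20
Click 3 (1,4) count=1: revealed 1 new [(1,4)] -> total=21

Answer: 21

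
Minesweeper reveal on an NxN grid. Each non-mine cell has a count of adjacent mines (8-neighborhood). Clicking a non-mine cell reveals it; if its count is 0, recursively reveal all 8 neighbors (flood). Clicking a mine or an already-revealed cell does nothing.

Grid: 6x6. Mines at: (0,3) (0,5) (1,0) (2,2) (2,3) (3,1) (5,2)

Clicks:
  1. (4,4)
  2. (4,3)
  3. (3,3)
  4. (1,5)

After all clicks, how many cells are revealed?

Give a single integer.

Click 1 (4,4) count=0: revealed 13 new [(1,4) (1,5) (2,4) (2,5) (3,3) (3,4) (3,5) (4,3) (4,4) (4,5) (5,3) (5,4) (5,5)] -> total=13
Click 2 (4,3) count=1: revealed 0 new [(none)] -> total=13
Click 3 (3,3) count=2: revealed 0 new [(none)] -> total=13
Click 4 (1,5) count=1: revealed 0 new [(none)] -> total=13

Answer: 13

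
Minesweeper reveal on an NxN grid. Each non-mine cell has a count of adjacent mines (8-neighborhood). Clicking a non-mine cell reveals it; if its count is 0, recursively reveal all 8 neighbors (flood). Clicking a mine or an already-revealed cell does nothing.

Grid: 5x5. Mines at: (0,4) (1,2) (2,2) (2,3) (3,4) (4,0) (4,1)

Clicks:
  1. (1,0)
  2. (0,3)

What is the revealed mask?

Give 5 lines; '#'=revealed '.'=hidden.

Click 1 (1,0) count=0: revealed 8 new [(0,0) (0,1) (1,0) (1,1) (2,0) (2,1) (3,0) (3,1)] -> total=8
Click 2 (0,3) count=2: revealed 1 new [(0,3)] -> total=9

Answer: ##.#.
##...
##...
##...
.....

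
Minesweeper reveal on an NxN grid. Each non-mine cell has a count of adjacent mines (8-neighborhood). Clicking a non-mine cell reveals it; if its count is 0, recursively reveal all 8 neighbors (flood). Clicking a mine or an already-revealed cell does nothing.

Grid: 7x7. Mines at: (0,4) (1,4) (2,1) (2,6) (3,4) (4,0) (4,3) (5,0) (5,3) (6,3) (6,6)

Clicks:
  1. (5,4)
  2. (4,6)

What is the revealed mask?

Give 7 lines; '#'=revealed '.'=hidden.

Click 1 (5,4) count=3: revealed 1 new [(5,4)] -> total=1
Click 2 (4,6) count=0: revealed 6 new [(3,5) (3,6) (4,5) (4,6) (5,5) (5,6)] -> total=7

Answer: .......
.......
.......
.....##
.....##
....###
.......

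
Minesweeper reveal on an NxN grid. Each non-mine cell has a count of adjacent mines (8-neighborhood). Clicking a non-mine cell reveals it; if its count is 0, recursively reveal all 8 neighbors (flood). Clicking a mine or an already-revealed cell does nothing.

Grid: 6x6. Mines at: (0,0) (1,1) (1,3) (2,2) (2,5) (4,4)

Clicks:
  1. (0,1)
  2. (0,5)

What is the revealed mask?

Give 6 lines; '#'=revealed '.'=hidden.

Answer: .#..##
....##
......
......
......
......

Derivation:
Click 1 (0,1) count=2: revealed 1 new [(0,1)] -> total=1
Click 2 (0,5) count=0: revealed 4 new [(0,4) (0,5) (1,4) (1,5)] -> total=5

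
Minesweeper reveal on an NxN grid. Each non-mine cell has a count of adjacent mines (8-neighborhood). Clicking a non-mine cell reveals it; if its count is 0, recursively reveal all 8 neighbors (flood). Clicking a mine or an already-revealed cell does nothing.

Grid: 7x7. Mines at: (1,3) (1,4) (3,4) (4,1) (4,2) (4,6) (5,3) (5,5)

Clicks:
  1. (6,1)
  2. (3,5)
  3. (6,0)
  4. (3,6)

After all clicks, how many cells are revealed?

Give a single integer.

Answer: 8

Derivation:
Click 1 (6,1) count=0: revealed 6 new [(5,0) (5,1) (5,2) (6,0) (6,1) (6,2)] -> total=6
Click 2 (3,5) count=2: revealed 1 new [(3,5)] -> total=7
Click 3 (6,0) count=0: revealed 0 new [(none)] -> total=7
Click 4 (3,6) count=1: revealed 1 new [(3,6)] -> total=8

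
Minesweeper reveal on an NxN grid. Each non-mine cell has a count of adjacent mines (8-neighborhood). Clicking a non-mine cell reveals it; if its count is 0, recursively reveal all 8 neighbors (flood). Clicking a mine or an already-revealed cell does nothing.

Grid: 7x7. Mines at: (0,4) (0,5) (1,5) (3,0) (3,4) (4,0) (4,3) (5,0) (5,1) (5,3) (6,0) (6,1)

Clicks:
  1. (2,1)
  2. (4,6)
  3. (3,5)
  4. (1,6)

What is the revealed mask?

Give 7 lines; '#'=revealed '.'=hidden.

Answer: .......
......#
.#...##
.....##
....###
....###
....###

Derivation:
Click 1 (2,1) count=1: revealed 1 new [(2,1)] -> total=1
Click 2 (4,6) count=0: revealed 13 new [(2,5) (2,6) (3,5) (3,6) (4,4) (4,5) (4,6) (5,4) (5,5) (5,6) (6,4) (6,5) (6,6)] -> total=14
Click 3 (3,5) count=1: revealed 0 new [(none)] -> total=14
Click 4 (1,6) count=2: revealed 1 new [(1,6)] -> total=15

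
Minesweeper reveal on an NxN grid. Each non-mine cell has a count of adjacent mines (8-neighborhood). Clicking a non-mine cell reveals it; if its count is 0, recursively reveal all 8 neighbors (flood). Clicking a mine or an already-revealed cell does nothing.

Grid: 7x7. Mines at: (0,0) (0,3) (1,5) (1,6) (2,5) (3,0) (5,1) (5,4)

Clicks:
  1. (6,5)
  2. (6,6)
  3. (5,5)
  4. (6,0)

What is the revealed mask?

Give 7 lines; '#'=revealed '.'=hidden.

Click 1 (6,5) count=1: revealed 1 new [(6,5)] -> total=1
Click 2 (6,6) count=0: revealed 7 new [(3,5) (3,6) (4,5) (4,6) (5,5) (5,6) (6,6)] -> total=8
Click 3 (5,5) count=1: revealed 0 new [(none)] -> total=8
Click 4 (6,0) count=1: revealed 1 new [(6,0)] -> total=9

Answer: .......
.......
.......
.....##
.....##
.....##
#....##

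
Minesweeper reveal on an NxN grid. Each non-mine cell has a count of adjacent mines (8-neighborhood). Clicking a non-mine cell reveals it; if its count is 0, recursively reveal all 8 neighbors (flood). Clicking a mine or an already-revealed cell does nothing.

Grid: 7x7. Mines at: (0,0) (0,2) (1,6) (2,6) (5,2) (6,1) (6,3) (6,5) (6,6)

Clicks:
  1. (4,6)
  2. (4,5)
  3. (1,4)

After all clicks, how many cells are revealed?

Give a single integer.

Answer: 35

Derivation:
Click 1 (4,6) count=0: revealed 35 new [(0,3) (0,4) (0,5) (1,0) (1,1) (1,2) (1,3) (1,4) (1,5) (2,0) (2,1) (2,2) (2,3) (2,4) (2,5) (3,0) (3,1) (3,2) (3,3) (3,4) (3,5) (3,6) (4,0) (4,1) (4,2) (4,3) (4,4) (4,5) (4,6) (5,0) (5,1) (5,3) (5,4) (5,5) (5,6)] -> total=35
Click 2 (4,5) count=0: revealed 0 new [(none)] -> total=35
Click 3 (1,4) count=0: revealed 0 new [(none)] -> total=35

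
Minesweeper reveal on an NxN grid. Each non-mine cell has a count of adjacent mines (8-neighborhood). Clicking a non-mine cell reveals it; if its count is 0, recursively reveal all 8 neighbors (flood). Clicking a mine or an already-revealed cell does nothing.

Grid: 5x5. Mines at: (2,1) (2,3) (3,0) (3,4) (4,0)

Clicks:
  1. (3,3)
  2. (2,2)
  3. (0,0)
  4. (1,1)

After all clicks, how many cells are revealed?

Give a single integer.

Click 1 (3,3) count=2: revealed 1 new [(3,3)] -> total=1
Click 2 (2,2) count=2: revealed 1 new [(2,2)] -> total=2
Click 3 (0,0) count=0: revealed 10 new [(0,0) (0,1) (0,2) (0,3) (0,4) (1,0) (1,1) (1,2) (1,3) (1,4)] -> total=12
Click 4 (1,1) count=1: revealed 0 new [(none)] -> total=12

Answer: 12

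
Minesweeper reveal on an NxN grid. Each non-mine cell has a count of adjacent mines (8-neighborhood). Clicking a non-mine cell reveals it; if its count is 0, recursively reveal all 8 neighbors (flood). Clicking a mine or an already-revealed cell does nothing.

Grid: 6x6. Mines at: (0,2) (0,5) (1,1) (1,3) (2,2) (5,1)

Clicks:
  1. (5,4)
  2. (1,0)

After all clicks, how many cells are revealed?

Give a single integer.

Click 1 (5,4) count=0: revealed 17 new [(1,4) (1,5) (2,3) (2,4) (2,5) (3,2) (3,3) (3,4) (3,5) (4,2) (4,3) (4,4) (4,5) (5,2) (5,3) (5,4) (5,5)] -> total=17
Click 2 (1,0) count=1: revealed 1 new [(1,0)] -> total=18

Answer: 18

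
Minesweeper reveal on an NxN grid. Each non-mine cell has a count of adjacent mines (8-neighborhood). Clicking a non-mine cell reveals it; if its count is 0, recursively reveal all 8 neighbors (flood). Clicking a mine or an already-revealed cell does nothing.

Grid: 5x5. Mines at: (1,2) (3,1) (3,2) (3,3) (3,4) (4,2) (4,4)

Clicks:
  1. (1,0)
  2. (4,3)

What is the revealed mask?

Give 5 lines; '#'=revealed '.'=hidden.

Answer: ##...
##...
##...
.....
...#.

Derivation:
Click 1 (1,0) count=0: revealed 6 new [(0,0) (0,1) (1,0) (1,1) (2,0) (2,1)] -> total=6
Click 2 (4,3) count=5: revealed 1 new [(4,3)] -> total=7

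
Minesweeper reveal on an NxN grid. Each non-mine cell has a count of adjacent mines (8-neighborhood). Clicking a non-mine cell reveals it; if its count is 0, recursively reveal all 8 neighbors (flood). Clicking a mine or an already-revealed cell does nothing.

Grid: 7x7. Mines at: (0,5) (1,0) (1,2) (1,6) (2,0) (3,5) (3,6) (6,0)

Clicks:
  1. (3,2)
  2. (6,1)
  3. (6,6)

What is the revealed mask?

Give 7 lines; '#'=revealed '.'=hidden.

Click 1 (3,2) count=0: revealed 29 new [(2,1) (2,2) (2,3) (2,4) (3,0) (3,1) (3,2) (3,3) (3,4) (4,0) (4,1) (4,2) (4,3) (4,4) (4,5) (4,6) (5,0) (5,1) (5,2) (5,3) (5,4) (5,5) (5,6) (6,1) (6,2) (6,3) (6,4) (6,5) (6,6)] -> total=29
Click 2 (6,1) count=1: revealed 0 new [(none)] -> total=29
Click 3 (6,6) count=0: revealed 0 new [(none)] -> total=29

Answer: .......
.......
.####..
#####..
#######
#######
.######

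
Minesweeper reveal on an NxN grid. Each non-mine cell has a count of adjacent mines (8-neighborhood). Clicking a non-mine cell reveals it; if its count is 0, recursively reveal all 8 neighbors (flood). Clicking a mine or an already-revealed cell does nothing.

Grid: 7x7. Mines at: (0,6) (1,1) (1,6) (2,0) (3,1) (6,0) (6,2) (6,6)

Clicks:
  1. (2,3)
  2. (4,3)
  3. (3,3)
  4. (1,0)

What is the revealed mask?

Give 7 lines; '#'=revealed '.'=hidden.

Click 1 (2,3) count=0: revealed 31 new [(0,2) (0,3) (0,4) (0,5) (1,2) (1,3) (1,4) (1,5) (2,2) (2,3) (2,4) (2,5) (2,6) (3,2) (3,3) (3,4) (3,5) (3,6) (4,2) (4,3) (4,4) (4,5) (4,6) (5,2) (5,3) (5,4) (5,5) (5,6) (6,3) (6,4) (6,5)] -> total=31
Click 2 (4,3) count=0: revealed 0 new [(none)] -> total=31
Click 3 (3,3) count=0: revealed 0 new [(none)] -> total=31
Click 4 (1,0) count=2: revealed 1 new [(1,0)] -> total=32

Answer: ..####.
#.####.
..#####
..#####
..#####
..#####
...###.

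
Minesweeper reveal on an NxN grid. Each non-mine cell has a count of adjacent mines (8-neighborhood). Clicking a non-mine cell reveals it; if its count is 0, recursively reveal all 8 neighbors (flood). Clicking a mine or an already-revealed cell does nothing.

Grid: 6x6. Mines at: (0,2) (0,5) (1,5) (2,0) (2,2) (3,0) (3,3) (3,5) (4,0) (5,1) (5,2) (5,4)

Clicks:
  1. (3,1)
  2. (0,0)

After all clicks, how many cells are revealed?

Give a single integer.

Click 1 (3,1) count=4: revealed 1 new [(3,1)] -> total=1
Click 2 (0,0) count=0: revealed 4 new [(0,0) (0,1) (1,0) (1,1)] -> total=5

Answer: 5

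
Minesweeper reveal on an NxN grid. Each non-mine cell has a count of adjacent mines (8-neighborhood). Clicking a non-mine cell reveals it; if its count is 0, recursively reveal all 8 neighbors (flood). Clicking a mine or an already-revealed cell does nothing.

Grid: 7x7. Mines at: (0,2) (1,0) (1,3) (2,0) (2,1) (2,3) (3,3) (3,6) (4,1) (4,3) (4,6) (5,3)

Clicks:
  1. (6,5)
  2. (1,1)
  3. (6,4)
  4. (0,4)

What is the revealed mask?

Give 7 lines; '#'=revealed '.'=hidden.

Click 1 (6,5) count=0: revealed 6 new [(5,4) (5,5) (5,6) (6,4) (6,5) (6,6)] -> total=6
Click 2 (1,1) count=4: revealed 1 new [(1,1)] -> total=7
Click 3 (6,4) count=1: revealed 0 new [(none)] -> total=7
Click 4 (0,4) count=1: revealed 1 new [(0,4)] -> total=8

Answer: ....#..
.#.....
.......
.......
.......
....###
....###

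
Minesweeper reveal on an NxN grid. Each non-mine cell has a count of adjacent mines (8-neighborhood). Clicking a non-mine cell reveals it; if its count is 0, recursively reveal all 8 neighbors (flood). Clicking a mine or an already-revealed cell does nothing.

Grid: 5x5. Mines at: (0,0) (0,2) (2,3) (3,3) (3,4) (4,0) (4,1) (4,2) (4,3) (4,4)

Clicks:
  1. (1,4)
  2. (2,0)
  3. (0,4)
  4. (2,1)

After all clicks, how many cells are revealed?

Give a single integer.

Click 1 (1,4) count=1: revealed 1 new [(1,4)] -> total=1
Click 2 (2,0) count=0: revealed 9 new [(1,0) (1,1) (1,2) (2,0) (2,1) (2,2) (3,0) (3,1) (3,2)] -> total=10
Click 3 (0,4) count=0: revealed 3 new [(0,3) (0,4) (1,3)] -> total=13
Click 4 (2,1) count=0: revealed 0 new [(none)] -> total=13

Answer: 13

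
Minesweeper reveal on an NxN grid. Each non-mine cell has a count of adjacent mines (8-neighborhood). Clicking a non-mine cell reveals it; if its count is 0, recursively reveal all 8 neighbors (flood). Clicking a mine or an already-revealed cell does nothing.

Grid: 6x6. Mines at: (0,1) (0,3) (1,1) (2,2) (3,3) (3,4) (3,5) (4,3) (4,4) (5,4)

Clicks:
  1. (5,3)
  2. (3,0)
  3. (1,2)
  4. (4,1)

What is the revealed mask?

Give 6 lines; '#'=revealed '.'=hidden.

Answer: ......
..#...
##....
###...
###...
####..

Derivation:
Click 1 (5,3) count=3: revealed 1 new [(5,3)] -> total=1
Click 2 (3,0) count=0: revealed 11 new [(2,0) (2,1) (3,0) (3,1) (3,2) (4,0) (4,1) (4,2) (5,0) (5,1) (5,2)] -> total=12
Click 3 (1,2) count=4: revealed 1 new [(1,2)] -> total=13
Click 4 (4,1) count=0: revealed 0 new [(none)] -> total=13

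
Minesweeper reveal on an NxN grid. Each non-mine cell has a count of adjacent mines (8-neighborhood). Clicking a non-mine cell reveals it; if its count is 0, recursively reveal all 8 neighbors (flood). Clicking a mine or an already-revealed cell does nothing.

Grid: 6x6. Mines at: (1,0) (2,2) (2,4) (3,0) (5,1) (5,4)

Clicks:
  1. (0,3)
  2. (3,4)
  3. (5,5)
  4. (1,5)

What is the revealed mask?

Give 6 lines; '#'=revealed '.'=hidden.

Click 1 (0,3) count=0: revealed 10 new [(0,1) (0,2) (0,3) (0,4) (0,5) (1,1) (1,2) (1,3) (1,4) (1,5)] -> total=10
Click 2 (3,4) count=1: revealed 1 new [(3,4)] -> total=11
Click 3 (5,5) count=1: revealed 1 new [(5,5)] -> total=12
Click 4 (1,5) count=1: revealed 0 new [(none)] -> total=12

Answer: .#####
.#####
......
....#.
......
.....#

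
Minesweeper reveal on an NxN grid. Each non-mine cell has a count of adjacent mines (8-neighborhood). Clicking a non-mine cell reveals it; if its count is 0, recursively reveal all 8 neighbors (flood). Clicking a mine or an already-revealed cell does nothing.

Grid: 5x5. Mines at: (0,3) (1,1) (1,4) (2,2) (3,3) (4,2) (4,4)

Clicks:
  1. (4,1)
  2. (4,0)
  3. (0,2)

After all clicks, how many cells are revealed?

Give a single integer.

Answer: 7

Derivation:
Click 1 (4,1) count=1: revealed 1 new [(4,1)] -> total=1
Click 2 (4,0) count=0: revealed 5 new [(2,0) (2,1) (3,0) (3,1) (4,0)] -> total=6
Click 3 (0,2) count=2: revealed 1 new [(0,2)] -> total=7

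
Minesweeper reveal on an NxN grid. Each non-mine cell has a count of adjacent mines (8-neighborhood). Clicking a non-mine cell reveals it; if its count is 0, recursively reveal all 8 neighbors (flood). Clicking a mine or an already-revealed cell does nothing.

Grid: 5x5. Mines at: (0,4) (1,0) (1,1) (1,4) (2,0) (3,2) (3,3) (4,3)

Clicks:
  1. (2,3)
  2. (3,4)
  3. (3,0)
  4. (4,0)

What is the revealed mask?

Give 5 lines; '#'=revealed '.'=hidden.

Answer: .....
.....
...#.
##..#
##...

Derivation:
Click 1 (2,3) count=3: revealed 1 new [(2,3)] -> total=1
Click 2 (3,4) count=2: revealed 1 new [(3,4)] -> total=2
Click 3 (3,0) count=1: revealed 1 new [(3,0)] -> total=3
Click 4 (4,0) count=0: revealed 3 new [(3,1) (4,0) (4,1)] -> total=6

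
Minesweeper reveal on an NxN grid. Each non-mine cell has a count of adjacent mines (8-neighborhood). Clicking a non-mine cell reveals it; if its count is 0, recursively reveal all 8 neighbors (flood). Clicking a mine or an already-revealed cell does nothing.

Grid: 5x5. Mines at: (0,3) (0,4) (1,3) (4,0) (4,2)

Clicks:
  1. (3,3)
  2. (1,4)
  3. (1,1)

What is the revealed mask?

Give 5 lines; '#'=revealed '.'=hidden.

Answer: ###..
###.#
###..
####.
.....

Derivation:
Click 1 (3,3) count=1: revealed 1 new [(3,3)] -> total=1
Click 2 (1,4) count=3: revealed 1 new [(1,4)] -> total=2
Click 3 (1,1) count=0: revealed 12 new [(0,0) (0,1) (0,2) (1,0) (1,1) (1,2) (2,0) (2,1) (2,2) (3,0) (3,1) (3,2)] -> total=14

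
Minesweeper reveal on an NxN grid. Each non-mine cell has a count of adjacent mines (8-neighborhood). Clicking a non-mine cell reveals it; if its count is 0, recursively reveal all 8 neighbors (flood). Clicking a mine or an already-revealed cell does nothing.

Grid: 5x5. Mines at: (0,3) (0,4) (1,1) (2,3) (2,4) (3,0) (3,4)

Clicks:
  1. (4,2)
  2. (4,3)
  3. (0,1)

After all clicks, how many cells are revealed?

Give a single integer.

Click 1 (4,2) count=0: revealed 6 new [(3,1) (3,2) (3,3) (4,1) (4,2) (4,3)] -> total=6
Click 2 (4,3) count=1: revealed 0 new [(none)] -> total=6
Click 3 (0,1) count=1: revealed 1 new [(0,1)] -> total=7

Answer: 7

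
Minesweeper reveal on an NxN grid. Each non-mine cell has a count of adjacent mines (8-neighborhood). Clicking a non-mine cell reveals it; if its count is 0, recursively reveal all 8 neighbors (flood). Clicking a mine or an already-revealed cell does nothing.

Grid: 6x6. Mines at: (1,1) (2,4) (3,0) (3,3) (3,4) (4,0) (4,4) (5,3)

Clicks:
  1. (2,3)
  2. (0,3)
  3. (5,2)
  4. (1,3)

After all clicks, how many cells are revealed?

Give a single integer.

Answer: 10

Derivation:
Click 1 (2,3) count=3: revealed 1 new [(2,3)] -> total=1
Click 2 (0,3) count=0: revealed 8 new [(0,2) (0,3) (0,4) (0,5) (1,2) (1,3) (1,4) (1,5)] -> total=9
Click 3 (5,2) count=1: revealed 1 new [(5,2)] -> total=10
Click 4 (1,3) count=1: revealed 0 new [(none)] -> total=10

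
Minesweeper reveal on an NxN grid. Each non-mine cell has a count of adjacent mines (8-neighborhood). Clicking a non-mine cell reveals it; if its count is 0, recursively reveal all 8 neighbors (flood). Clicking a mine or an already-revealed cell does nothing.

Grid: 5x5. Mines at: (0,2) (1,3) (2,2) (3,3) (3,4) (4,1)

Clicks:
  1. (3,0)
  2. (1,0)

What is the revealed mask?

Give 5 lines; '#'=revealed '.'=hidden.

Click 1 (3,0) count=1: revealed 1 new [(3,0)] -> total=1
Click 2 (1,0) count=0: revealed 7 new [(0,0) (0,1) (1,0) (1,1) (2,0) (2,1) (3,1)] -> total=8

Answer: ##...
##...
##...
##...
.....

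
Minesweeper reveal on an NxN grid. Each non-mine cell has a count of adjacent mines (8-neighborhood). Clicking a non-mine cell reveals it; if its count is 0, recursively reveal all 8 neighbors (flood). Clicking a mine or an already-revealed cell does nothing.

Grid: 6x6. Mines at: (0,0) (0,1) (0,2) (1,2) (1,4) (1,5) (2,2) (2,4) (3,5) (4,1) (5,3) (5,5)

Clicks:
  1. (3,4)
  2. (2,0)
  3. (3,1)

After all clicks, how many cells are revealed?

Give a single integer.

Click 1 (3,4) count=2: revealed 1 new [(3,4)] -> total=1
Click 2 (2,0) count=0: revealed 6 new [(1,0) (1,1) (2,0) (2,1) (3,0) (3,1)] -> total=7
Click 3 (3,1) count=2: revealed 0 new [(none)] -> total=7

Answer: 7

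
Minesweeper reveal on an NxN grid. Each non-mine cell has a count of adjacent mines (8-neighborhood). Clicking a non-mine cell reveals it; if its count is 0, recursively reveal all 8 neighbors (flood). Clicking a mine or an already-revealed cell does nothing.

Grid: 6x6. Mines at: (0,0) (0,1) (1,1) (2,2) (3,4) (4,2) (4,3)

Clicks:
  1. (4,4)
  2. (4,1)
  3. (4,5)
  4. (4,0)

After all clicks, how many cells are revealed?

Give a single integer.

Answer: 10

Derivation:
Click 1 (4,4) count=2: revealed 1 new [(4,4)] -> total=1
Click 2 (4,1) count=1: revealed 1 new [(4,1)] -> total=2
Click 3 (4,5) count=1: revealed 1 new [(4,5)] -> total=3
Click 4 (4,0) count=0: revealed 7 new [(2,0) (2,1) (3,0) (3,1) (4,0) (5,0) (5,1)] -> total=10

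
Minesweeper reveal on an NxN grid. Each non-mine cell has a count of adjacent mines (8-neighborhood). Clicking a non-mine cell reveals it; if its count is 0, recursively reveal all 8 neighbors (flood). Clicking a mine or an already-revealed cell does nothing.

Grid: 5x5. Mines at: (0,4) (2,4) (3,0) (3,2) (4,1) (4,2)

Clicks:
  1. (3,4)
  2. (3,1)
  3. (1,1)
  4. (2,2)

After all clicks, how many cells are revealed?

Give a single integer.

Answer: 14

Derivation:
Click 1 (3,4) count=1: revealed 1 new [(3,4)] -> total=1
Click 2 (3,1) count=4: revealed 1 new [(3,1)] -> total=2
Click 3 (1,1) count=0: revealed 12 new [(0,0) (0,1) (0,2) (0,3) (1,0) (1,1) (1,2) (1,3) (2,0) (2,1) (2,2) (2,3)] -> total=14
Click 4 (2,2) count=1: revealed 0 new [(none)] -> total=14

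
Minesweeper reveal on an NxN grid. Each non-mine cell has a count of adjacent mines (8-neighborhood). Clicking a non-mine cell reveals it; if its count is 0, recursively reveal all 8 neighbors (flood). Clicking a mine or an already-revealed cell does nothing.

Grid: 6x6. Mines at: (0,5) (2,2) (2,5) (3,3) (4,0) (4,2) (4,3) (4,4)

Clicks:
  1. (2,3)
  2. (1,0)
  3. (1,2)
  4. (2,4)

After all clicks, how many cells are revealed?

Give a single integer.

Answer: 16

Derivation:
Click 1 (2,3) count=2: revealed 1 new [(2,3)] -> total=1
Click 2 (1,0) count=0: revealed 14 new [(0,0) (0,1) (0,2) (0,3) (0,4) (1,0) (1,1) (1,2) (1,3) (1,4) (2,0) (2,1) (3,0) (3,1)] -> total=15
Click 3 (1,2) count=1: revealed 0 new [(none)] -> total=15
Click 4 (2,4) count=2: revealed 1 new [(2,4)] -> total=16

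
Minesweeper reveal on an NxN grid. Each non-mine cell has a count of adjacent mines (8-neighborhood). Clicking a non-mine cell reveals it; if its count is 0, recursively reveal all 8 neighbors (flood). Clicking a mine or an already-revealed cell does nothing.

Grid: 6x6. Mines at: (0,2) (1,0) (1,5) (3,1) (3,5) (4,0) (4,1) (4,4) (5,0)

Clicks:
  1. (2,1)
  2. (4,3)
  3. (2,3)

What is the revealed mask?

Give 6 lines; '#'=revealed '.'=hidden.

Answer: ......
..###.
.####.
..###.
...#..
......

Derivation:
Click 1 (2,1) count=2: revealed 1 new [(2,1)] -> total=1
Click 2 (4,3) count=1: revealed 1 new [(4,3)] -> total=2
Click 3 (2,3) count=0: revealed 9 new [(1,2) (1,3) (1,4) (2,2) (2,3) (2,4) (3,2) (3,3) (3,4)] -> total=11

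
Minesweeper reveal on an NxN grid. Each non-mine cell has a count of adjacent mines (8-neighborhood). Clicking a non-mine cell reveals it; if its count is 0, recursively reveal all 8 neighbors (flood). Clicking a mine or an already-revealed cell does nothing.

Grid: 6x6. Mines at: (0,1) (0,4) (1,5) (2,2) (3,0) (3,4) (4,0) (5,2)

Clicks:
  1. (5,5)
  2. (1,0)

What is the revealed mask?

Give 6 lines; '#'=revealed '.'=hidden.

Click 1 (5,5) count=0: revealed 6 new [(4,3) (4,4) (4,5) (5,3) (5,4) (5,5)] -> total=6
Click 2 (1,0) count=1: revealed 1 new [(1,0)] -> total=7

Answer: ......
#.....
......
......
...###
...###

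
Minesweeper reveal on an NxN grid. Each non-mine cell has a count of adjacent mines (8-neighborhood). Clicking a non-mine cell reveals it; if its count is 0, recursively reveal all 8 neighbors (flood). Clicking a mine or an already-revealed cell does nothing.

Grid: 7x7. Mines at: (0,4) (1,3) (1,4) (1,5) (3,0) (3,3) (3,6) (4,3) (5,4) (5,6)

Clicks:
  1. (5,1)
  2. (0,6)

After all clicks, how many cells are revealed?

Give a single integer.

Answer: 12

Derivation:
Click 1 (5,1) count=0: revealed 11 new [(4,0) (4,1) (4,2) (5,0) (5,1) (5,2) (5,3) (6,0) (6,1) (6,2) (6,3)] -> total=11
Click 2 (0,6) count=1: revealed 1 new [(0,6)] -> total=12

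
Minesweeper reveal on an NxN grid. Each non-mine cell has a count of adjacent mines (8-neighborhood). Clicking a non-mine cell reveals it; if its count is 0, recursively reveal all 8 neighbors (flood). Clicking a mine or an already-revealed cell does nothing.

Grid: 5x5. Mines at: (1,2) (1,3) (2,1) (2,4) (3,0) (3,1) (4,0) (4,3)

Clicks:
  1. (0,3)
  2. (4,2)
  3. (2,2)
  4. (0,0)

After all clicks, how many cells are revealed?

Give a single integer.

Click 1 (0,3) count=2: revealed 1 new [(0,3)] -> total=1
Click 2 (4,2) count=2: revealed 1 new [(4,2)] -> total=2
Click 3 (2,2) count=4: revealed 1 new [(2,2)] -> total=3
Click 4 (0,0) count=0: revealed 4 new [(0,0) (0,1) (1,0) (1,1)] -> total=7

Answer: 7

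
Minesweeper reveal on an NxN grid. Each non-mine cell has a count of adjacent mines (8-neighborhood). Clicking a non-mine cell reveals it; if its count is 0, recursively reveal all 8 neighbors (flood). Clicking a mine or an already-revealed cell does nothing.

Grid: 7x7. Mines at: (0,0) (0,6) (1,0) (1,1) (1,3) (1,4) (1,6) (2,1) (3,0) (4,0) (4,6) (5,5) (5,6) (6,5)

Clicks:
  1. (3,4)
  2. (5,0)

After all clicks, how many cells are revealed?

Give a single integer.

Answer: 24

Derivation:
Click 1 (3,4) count=0: revealed 24 new [(2,2) (2,3) (2,4) (2,5) (3,1) (3,2) (3,3) (3,4) (3,5) (4,1) (4,2) (4,3) (4,4) (4,5) (5,0) (5,1) (5,2) (5,3) (5,4) (6,0) (6,1) (6,2) (6,3) (6,4)] -> total=24
Click 2 (5,0) count=1: revealed 0 new [(none)] -> total=24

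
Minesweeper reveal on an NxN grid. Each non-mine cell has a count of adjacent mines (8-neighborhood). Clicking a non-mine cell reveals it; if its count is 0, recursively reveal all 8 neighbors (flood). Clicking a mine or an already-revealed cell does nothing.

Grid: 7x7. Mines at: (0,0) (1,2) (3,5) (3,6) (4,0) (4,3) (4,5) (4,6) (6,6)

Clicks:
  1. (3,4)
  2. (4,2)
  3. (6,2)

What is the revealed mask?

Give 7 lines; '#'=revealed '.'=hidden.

Answer: .......
.......
.......
....#..
..#....
######.
######.

Derivation:
Click 1 (3,4) count=3: revealed 1 new [(3,4)] -> total=1
Click 2 (4,2) count=1: revealed 1 new [(4,2)] -> total=2
Click 3 (6,2) count=0: revealed 12 new [(5,0) (5,1) (5,2) (5,3) (5,4) (5,5) (6,0) (6,1) (6,2) (6,3) (6,4) (6,5)] -> total=14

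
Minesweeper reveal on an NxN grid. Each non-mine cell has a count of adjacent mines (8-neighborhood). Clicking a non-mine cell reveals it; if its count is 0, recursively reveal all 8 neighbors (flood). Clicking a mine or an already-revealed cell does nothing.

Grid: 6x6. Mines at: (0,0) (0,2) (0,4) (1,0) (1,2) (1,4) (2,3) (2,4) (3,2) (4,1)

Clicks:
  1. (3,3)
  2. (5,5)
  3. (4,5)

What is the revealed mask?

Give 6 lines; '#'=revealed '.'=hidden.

Answer: ......
......
......
...###
..####
..####

Derivation:
Click 1 (3,3) count=3: revealed 1 new [(3,3)] -> total=1
Click 2 (5,5) count=0: revealed 10 new [(3,4) (3,5) (4,2) (4,3) (4,4) (4,5) (5,2) (5,3) (5,4) (5,5)] -> total=11
Click 3 (4,5) count=0: revealed 0 new [(none)] -> total=11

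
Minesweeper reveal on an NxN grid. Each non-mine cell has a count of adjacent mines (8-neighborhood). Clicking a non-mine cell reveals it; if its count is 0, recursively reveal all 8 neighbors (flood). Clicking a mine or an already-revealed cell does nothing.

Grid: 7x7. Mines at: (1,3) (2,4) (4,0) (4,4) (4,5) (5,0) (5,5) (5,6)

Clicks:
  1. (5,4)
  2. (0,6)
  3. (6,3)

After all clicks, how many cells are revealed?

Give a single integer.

Answer: 35

Derivation:
Click 1 (5,4) count=3: revealed 1 new [(5,4)] -> total=1
Click 2 (0,6) count=0: revealed 10 new [(0,4) (0,5) (0,6) (1,4) (1,5) (1,6) (2,5) (2,6) (3,5) (3,6)] -> total=11
Click 3 (6,3) count=0: revealed 24 new [(0,0) (0,1) (0,2) (1,0) (1,1) (1,2) (2,0) (2,1) (2,2) (2,3) (3,0) (3,1) (3,2) (3,3) (4,1) (4,2) (4,3) (5,1) (5,2) (5,3) (6,1) (6,2) (6,3) (6,4)] -> total=35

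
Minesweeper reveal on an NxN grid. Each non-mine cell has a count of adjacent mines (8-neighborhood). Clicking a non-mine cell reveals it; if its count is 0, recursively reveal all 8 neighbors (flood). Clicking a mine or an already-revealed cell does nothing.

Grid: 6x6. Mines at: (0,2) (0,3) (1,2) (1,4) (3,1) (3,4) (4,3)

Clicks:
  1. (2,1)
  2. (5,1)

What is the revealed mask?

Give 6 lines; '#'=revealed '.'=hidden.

Click 1 (2,1) count=2: revealed 1 new [(2,1)] -> total=1
Click 2 (5,1) count=0: revealed 6 new [(4,0) (4,1) (4,2) (5,0) (5,1) (5,2)] -> total=7

Answer: ......
......
.#....
......
###...
###...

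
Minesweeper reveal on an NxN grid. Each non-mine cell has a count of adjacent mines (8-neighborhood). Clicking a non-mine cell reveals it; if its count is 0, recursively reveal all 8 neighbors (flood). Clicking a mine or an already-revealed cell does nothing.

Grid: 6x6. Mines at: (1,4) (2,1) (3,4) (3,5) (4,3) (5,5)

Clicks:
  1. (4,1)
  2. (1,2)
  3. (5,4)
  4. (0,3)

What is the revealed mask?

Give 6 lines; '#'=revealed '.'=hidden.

Answer: ...#..
..#...
......
###...
###...
###.#.

Derivation:
Click 1 (4,1) count=0: revealed 9 new [(3,0) (3,1) (3,2) (4,0) (4,1) (4,2) (5,0) (5,1) (5,2)] -> total=9
Click 2 (1,2) count=1: revealed 1 new [(1,2)] -> total=10
Click 3 (5,4) count=2: revealed 1 new [(5,4)] -> total=11
Click 4 (0,3) count=1: revealed 1 new [(0,3)] -> total=12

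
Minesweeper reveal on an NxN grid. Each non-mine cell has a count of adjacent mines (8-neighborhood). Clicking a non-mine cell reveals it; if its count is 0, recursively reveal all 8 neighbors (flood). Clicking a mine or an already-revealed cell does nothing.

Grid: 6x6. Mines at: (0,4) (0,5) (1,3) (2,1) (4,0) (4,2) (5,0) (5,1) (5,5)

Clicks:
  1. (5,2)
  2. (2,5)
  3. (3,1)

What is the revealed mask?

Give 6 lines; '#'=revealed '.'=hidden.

Click 1 (5,2) count=2: revealed 1 new [(5,2)] -> total=1
Click 2 (2,5) count=0: revealed 11 new [(1,4) (1,5) (2,3) (2,4) (2,5) (3,3) (3,4) (3,5) (4,3) (4,4) (4,5)] -> total=12
Click 3 (3,1) count=3: revealed 1 new [(3,1)] -> total=13

Answer: ......
....##
...###
.#.###
...###
..#...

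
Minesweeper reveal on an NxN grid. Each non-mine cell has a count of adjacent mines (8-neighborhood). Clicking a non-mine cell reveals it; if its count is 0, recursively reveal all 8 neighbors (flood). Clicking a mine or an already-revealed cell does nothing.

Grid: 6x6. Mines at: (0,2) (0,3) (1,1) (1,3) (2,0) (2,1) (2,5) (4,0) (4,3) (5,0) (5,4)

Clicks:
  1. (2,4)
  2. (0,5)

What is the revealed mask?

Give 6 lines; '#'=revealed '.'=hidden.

Click 1 (2,4) count=2: revealed 1 new [(2,4)] -> total=1
Click 2 (0,5) count=0: revealed 4 new [(0,4) (0,5) (1,4) (1,5)] -> total=5

Answer: ....##
....##
....#.
......
......
......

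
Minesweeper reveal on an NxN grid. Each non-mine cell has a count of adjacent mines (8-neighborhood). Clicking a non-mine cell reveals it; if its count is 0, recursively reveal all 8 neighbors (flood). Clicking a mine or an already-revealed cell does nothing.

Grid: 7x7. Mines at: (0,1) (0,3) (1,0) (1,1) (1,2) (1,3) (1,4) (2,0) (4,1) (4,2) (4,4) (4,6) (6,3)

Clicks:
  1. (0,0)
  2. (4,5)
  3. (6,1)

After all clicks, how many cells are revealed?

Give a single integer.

Answer: 8

Derivation:
Click 1 (0,0) count=3: revealed 1 new [(0,0)] -> total=1
Click 2 (4,5) count=2: revealed 1 new [(4,5)] -> total=2
Click 3 (6,1) count=0: revealed 6 new [(5,0) (5,1) (5,2) (6,0) (6,1) (6,2)] -> total=8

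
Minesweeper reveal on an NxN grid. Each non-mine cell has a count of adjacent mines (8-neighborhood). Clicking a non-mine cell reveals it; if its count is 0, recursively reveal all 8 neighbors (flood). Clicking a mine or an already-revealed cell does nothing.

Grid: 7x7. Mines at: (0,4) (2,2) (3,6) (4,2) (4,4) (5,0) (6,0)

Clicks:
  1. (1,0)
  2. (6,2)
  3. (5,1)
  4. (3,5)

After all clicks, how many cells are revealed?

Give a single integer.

Click 1 (1,0) count=0: revealed 14 new [(0,0) (0,1) (0,2) (0,3) (1,0) (1,1) (1,2) (1,3) (2,0) (2,1) (3,0) (3,1) (4,0) (4,1)] -> total=14
Click 2 (6,2) count=0: revealed 14 new [(4,5) (4,6) (5,1) (5,2) (5,3) (5,4) (5,5) (5,6) (6,1) (6,2) (6,3) (6,4) (6,5) (6,6)] -> total=28
Click 3 (5,1) count=3: revealed 0 new [(none)] -> total=28
Click 4 (3,5) count=2: revealed 1 new [(3,5)] -> total=29

Answer: 29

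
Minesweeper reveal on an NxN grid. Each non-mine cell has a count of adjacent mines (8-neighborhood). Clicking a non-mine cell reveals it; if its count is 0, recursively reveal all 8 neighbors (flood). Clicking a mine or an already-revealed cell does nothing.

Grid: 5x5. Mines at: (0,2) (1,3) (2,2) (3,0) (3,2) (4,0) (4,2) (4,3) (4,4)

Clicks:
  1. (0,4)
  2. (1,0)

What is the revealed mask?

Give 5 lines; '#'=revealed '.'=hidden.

Answer: ##..#
##...
##...
.....
.....

Derivation:
Click 1 (0,4) count=1: revealed 1 new [(0,4)] -> total=1
Click 2 (1,0) count=0: revealed 6 new [(0,0) (0,1) (1,0) (1,1) (2,0) (2,1)] -> total=7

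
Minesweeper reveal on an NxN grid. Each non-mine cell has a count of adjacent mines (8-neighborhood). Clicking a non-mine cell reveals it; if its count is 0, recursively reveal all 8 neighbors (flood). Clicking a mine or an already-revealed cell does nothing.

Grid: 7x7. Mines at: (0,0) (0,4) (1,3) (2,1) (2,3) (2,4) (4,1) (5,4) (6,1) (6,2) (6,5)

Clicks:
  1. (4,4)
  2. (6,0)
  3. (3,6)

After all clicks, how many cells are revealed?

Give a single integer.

Click 1 (4,4) count=1: revealed 1 new [(4,4)] -> total=1
Click 2 (6,0) count=1: revealed 1 new [(6,0)] -> total=2
Click 3 (3,6) count=0: revealed 12 new [(0,5) (0,6) (1,5) (1,6) (2,5) (2,6) (3,5) (3,6) (4,5) (4,6) (5,5) (5,6)] -> total=14

Answer: 14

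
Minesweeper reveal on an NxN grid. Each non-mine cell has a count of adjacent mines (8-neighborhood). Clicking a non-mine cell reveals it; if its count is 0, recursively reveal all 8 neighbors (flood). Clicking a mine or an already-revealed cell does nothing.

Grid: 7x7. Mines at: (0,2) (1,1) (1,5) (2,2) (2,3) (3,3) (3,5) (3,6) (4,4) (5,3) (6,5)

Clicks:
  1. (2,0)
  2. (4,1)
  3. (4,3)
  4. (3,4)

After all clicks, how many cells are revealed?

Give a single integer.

Click 1 (2,0) count=1: revealed 1 new [(2,0)] -> total=1
Click 2 (4,1) count=0: revealed 13 new [(2,1) (3,0) (3,1) (3,2) (4,0) (4,1) (4,2) (5,0) (5,1) (5,2) (6,0) (6,1) (6,2)] -> total=14
Click 3 (4,3) count=3: revealed 1 new [(4,3)] -> total=15
Click 4 (3,4) count=4: revealed 1 new [(3,4)] -> total=16

Answer: 16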